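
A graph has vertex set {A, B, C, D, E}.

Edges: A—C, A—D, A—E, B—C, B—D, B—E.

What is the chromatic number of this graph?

A and D are adjacent, so at least 2 colors are needed.
2 colors suffice: color 1 → {A, B}; color 2 → {C, D, E}. Every edge joins two different colors.

2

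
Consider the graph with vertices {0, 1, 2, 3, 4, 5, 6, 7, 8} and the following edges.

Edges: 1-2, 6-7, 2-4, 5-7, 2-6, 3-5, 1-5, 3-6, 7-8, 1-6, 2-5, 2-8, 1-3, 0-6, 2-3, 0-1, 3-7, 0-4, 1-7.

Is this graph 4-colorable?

The chromatic number is 4. 1, 3, 5, 7 are mutually adjacent (a clique of size 4), so at least 4 colors are needed.
A valid assignment using 4 colors: 0=b, 1=a, 2=b, 3=c, 4=a, 5=d, 6=d, 7=b, 8=a.
That is already a proper 4-coloring.

Yes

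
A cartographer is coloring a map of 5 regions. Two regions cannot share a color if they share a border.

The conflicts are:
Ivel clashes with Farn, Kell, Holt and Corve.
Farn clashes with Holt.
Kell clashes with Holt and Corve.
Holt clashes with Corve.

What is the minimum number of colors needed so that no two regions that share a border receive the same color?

4

Ivel, Kell, Holt, Corve are mutually in conflict, so at least 4 colors are needed.
4 colors suffice: color 1 → {Ivel}; color 2 → {Holt}; color 3 → {Farn, Corve}; color 4 → {Kell}. Each listed conflict is separated.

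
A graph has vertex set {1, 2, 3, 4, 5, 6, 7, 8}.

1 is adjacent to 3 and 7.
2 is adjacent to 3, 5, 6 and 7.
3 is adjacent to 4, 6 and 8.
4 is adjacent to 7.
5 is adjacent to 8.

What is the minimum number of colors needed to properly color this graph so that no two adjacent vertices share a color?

2, 3, 6 are mutually adjacent, so at least 3 colors are needed.
3 colors suffice: color red → {3, 5, 7}; color blue → {1, 2, 4, 8}; color green → {6}. Every edge joins two different colors.

3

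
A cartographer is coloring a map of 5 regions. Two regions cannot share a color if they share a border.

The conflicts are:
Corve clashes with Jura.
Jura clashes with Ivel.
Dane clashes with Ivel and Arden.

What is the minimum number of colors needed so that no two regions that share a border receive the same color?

Jura and Ivel conflict, so at least 2 colors are needed.
2 colors suffice: color 1 → {Jura, Dane}; color 2 → {Corve, Ivel, Arden}. Every pair that conflicts lands in different colors.

2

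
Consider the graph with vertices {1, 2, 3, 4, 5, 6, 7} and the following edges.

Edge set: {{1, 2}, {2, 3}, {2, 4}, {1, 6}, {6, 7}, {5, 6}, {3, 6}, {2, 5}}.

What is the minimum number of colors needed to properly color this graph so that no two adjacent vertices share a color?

6 and 7 are adjacent, so at least 2 colors are needed.
2 colors suffice: color red → {2, 6}; color blue → {1, 3, 4, 5, 7}. Each edge has distinct colors on its endpoints.

2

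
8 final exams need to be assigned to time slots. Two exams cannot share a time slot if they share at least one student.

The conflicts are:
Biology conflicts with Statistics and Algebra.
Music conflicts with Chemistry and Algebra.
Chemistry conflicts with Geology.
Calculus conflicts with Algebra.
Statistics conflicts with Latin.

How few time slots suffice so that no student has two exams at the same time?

Biology and Algebra conflict, so at least 2 time slots are needed.
A valid assignment using 2 time slots: Biology=2, Music=2, Chemistry=1, Calculus=2, Statistics=1, Geology=2, Algebra=1, Latin=2. Every pair that conflicts lands in different time slots.

2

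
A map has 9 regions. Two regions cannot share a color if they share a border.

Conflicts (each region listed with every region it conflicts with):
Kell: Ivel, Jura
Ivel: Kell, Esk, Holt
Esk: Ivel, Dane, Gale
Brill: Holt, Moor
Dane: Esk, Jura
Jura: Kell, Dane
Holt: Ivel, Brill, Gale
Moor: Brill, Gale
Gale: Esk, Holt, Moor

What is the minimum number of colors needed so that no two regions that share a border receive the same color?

3

The cycle Ivel-Esk-Dane-Jura-Kell-Ivel has odd length 5, so it cannot be 2-colored; at least 3 colors are needed.
A valid assignment using 3 colors: Kell=1, Ivel=2, Esk=1, Brill=2, Dane=2, Jura=3, Holt=1, Moor=1, Gale=2. Every pair that conflicts lands in different colors.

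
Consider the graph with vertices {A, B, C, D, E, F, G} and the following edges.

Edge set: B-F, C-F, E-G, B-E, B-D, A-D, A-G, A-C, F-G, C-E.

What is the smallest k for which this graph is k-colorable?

3

The cycle D-B-E-C-A-D has odd length 5, so it cannot be 2-colored; at least 3 colors are needed.
3 colors suffice: color 1 → {A, E, F}; color 2 → {B, C, G}; color 3 → {D}. Every edge joins two different colors.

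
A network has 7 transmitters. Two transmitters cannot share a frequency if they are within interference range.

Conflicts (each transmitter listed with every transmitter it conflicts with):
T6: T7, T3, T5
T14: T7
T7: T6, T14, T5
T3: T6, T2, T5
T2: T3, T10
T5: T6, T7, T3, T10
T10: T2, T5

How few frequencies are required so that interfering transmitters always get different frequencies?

T6, T3, T5 pairwise conflict, so at least 3 frequencies are needed.
3 frequencies suffice: frequency 1 → {T14, T2, T5}; frequency 2 → {T7, T3, T10}; frequency 3 → {T6}. Every pair that conflicts lands in different frequencies.

3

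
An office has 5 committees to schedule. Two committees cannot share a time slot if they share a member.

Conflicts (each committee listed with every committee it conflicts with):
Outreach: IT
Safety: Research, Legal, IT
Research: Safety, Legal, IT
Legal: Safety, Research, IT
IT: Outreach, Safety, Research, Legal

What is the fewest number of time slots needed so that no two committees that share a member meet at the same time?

4

Safety, Research, Legal, IT pairwise conflict, so at least 4 time slots are needed.
4 time slots suffice: time slot 1 → {IT}; time slot 2 → {Outreach, Legal}; time slot 3 → {Research}; time slot 4 → {Safety}. Each listed conflict is separated.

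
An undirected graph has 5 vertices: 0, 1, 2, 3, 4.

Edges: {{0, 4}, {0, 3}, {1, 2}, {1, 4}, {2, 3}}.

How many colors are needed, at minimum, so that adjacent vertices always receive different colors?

The cycle 3-2-1-4-0-3 has odd length 5, so it cannot be 2-colored; at least 3 colors are needed.
3 colors suffice: color a → {1, 3}; color b → {2, 4}; color c → {0}. Each edge has distinct colors on its endpoints.

3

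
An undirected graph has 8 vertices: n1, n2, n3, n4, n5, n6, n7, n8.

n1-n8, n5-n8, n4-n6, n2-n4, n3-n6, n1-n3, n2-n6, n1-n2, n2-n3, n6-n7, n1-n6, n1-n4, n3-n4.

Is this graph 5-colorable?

Yes

The chromatic number is 5. n1, n2, n3, n4, n6 are pairwise adjacent (a clique of size 5), so at least 5 colors are needed.
5 colors suffice: n1=2, n2=4, n3=5, n4=3, n5=2, n6=1, n7=2, n8=1.
That is already a proper 5-coloring.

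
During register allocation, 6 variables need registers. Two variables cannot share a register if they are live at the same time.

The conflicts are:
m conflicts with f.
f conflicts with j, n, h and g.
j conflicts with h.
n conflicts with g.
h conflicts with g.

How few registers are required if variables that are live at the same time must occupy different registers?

f, j, h pairwise conflict, so at least 3 registers are needed.
A valid assignment using 3 registers: m=2, f=1, j=2, n=3, h=3, g=2. No two conflicting variables share a register.

3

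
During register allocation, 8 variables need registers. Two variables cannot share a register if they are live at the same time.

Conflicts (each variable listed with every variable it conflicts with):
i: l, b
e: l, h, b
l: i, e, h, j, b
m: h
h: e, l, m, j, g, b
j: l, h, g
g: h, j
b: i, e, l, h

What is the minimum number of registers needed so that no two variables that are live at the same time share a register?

4

e, l, h, b pairwise conflict, so at least 4 registers are needed.
Using 4 registers: i=1, e=4, l=2, m=2, h=1, j=3, g=2, b=3. No two conflicting variables share a register.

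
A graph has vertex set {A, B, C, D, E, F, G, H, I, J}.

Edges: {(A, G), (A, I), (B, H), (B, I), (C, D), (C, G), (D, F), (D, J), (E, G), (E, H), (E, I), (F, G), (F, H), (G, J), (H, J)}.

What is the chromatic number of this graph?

D and F are adjacent, so at least 2 colors are needed.
2 colors suffice: color 1 → {D, G, H, I}; color 2 → {A, B, C, E, F, J}. Every edge joins two different colors.

2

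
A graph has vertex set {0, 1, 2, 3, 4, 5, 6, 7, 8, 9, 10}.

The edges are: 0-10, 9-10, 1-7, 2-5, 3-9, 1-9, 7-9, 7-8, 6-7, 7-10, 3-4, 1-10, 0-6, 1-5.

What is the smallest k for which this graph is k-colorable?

4

1, 7, 9, 10 form a clique, so at least 4 colors are needed.
4 colors suffice: color a → {0, 3, 5, 7}; color b → {2, 4, 6, 8, 9}; color c → {10}; color d → {1}. Every edge joins two different colors.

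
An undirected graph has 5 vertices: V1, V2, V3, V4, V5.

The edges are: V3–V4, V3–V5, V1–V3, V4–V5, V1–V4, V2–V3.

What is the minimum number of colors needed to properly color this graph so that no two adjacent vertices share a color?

V1, V3, V4 are pairwise adjacent, so at least 3 colors are needed.
One proper 3-coloring: V1=green, V2=blue, V3=red, V4=blue, V5=green. No two adjacent vertices share a color.

3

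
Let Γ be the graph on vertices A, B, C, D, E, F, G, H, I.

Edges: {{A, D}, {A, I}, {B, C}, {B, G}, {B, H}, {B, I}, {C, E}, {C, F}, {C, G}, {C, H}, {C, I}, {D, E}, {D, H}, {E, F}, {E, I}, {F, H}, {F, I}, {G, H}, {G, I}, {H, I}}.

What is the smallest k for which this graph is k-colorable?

B, C, G, H, I are mutually adjacent (a clique of size 5), so at least 5 colors are needed.
5 colors suffice: color 1 → {D, I}; color 2 → {A, C}; color 3 → {E, H}; color 4 → {B, F}; color 5 → {G}. No two adjacent vertices share a color.

5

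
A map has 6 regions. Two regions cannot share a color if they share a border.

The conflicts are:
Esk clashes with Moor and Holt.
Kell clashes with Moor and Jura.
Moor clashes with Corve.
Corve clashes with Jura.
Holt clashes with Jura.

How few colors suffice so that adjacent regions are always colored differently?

3

The cycle Moor-Corve-Jura-Holt-Esk-Moor has odd length 5, so it cannot be 2-colored; at least 3 colors are needed.
3 colors suffice: color 1 → {Moor, Jura}; color 2 → {Esk, Kell, Corve}; color 3 → {Holt}. Each listed conflict is separated.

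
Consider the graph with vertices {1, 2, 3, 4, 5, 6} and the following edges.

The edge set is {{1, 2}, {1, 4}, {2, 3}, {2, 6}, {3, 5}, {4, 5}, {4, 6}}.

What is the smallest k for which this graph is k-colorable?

3

The cycle 2-3-5-4-6-2 has odd length 5, so it cannot be 2-colored; at least 3 colors are needed.
3 colors suffice: color a → {2, 4}; color b → {1, 5, 6}; color c → {3}. Every edge joins two different colors.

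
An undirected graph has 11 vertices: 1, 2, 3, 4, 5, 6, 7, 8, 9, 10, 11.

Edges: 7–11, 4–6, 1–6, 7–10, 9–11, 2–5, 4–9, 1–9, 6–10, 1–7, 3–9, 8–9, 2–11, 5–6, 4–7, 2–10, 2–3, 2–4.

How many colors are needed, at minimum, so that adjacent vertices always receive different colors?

2 and 10 are adjacent, so at least 2 colors are needed.
A valid assignment using 2 colors: 1=b, 2=a, 3=b, 4=b, 5=b, 6=a, 7=a, 8=b, 9=a, 10=b, 11=b. Every edge joins two different colors.

2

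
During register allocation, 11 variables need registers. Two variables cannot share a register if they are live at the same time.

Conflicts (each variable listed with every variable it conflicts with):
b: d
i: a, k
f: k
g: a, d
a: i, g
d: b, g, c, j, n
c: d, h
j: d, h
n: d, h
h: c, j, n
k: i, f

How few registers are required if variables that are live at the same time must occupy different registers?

2

f and k conflict, so at least 2 registers are needed.
2 registers suffice: b=2, i=2, f=2, g=2, a=1, d=1, c=2, j=2, n=2, h=1, k=1. Each listed conflict is separated.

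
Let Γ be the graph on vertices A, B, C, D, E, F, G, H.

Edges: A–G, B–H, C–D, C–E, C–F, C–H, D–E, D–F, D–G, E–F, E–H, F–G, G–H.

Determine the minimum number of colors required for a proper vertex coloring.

C, D, E, F are pairwise adjacent (a clique of size 4), so at least 4 colors are needed.
4 colors suffice: color 1 → {B, E, G}; color 2 → {A, C}; color 3 → {D, H}; color 4 → {F}. No two adjacent vertices share a color.

4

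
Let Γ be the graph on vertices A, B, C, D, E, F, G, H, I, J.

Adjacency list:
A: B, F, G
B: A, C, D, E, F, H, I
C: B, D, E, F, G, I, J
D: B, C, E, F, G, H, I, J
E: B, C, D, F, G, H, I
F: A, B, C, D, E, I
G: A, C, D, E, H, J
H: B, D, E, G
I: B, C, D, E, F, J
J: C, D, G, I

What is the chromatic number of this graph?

6

B, C, D, E, F, I are mutually adjacent (a clique of size 6), so at least 6 colors are needed.
One proper 6-coloring: A=1, B=2, C=3, D=1, E=4, F=5, G=2, H=3, I=6, J=4. No two adjacent vertices share a color.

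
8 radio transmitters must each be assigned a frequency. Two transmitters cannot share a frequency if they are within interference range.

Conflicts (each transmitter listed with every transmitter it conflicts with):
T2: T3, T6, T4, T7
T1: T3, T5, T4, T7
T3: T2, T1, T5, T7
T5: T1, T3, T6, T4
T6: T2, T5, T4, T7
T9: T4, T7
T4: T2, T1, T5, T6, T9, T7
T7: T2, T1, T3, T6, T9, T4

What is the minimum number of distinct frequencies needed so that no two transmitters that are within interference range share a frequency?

T2, T6, T4, T7 pairwise conflict, so at least 4 frequencies are needed.
A valid assignment using 4 frequencies: T2=4, T1=3, T3=2, T5=1, T6=3, T9=3, T4=2, T7=1. Each listed conflict is separated.

4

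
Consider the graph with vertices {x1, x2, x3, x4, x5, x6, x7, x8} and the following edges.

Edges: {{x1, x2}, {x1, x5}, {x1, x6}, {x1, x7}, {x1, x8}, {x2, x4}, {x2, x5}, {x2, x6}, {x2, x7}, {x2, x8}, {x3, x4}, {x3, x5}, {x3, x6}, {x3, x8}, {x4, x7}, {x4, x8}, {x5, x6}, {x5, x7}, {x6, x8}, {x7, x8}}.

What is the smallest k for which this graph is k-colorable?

4

x1, x2, x5, x7 are mutually adjacent (a clique of size 4), so at least 4 colors are needed.
4 colors suffice: color 1 → {x2, x3}; color 2 → {x5, x8}; color 3 → {x1, x4}; color 4 → {x6, x7}. Every edge joins two different colors.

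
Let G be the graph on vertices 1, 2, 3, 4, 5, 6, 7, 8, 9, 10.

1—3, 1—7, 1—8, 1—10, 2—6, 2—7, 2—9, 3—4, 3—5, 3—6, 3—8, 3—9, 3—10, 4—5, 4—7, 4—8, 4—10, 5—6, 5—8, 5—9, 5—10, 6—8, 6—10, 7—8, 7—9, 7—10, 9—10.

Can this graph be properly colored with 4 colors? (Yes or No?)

The chromatic number is 4. 3, 5, 6, 10 form a clique, so at least 4 colors are needed.
4 colors suffice: color red → {3, 7}; color blue → {2, 8, 10}; color green → {1, 5}; color yellow → {4, 6, 9}.
That is already a proper 4-coloring.

Yes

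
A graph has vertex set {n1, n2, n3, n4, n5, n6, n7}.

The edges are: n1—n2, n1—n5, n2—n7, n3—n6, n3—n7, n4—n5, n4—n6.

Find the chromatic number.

3

The cycle n5-n1-n2-n7-n3-n6-n4-n5 has odd length 7, so it cannot be 2-colored; at least 3 colors are needed.
3 colors suffice: n1=red, n2=blue, n3=blue, n4=blue, n5=green, n6=red, n7=red. No two adjacent vertices share a color.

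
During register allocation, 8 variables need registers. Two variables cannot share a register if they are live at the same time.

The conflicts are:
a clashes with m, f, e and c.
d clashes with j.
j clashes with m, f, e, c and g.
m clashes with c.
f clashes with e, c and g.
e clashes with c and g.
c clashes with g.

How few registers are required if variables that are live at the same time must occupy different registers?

j, f, e, c, g are mutually in conflict, so at least 5 registers are needed.
5 registers suffice: a=1, d=2, j=1, m=3, f=3, e=4, c=2, g=5. Every pair that conflicts lands in different registers.

5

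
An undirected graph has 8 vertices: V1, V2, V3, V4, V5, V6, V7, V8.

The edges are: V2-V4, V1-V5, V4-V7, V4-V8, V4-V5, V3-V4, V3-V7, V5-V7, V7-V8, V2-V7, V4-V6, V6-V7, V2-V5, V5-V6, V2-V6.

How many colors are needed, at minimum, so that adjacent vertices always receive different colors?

V2, V4, V5, V6, V7 are mutually adjacent (a clique of size 5), so at least 5 colors are needed.
A valid assignment using 5 colors: V1=1, V2=5, V3=3, V4=2, V5=3, V6=4, V7=1, V8=3. Each edge has distinct colors on its endpoints.

5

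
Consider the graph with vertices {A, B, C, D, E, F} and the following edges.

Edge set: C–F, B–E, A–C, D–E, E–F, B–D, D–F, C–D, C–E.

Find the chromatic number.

4

C, D, E, F form a clique, so at least 4 colors are needed.
4 colors suffice: A=2, B=1, C=1, D=3, E=2, F=4. No two adjacent vertices share a color.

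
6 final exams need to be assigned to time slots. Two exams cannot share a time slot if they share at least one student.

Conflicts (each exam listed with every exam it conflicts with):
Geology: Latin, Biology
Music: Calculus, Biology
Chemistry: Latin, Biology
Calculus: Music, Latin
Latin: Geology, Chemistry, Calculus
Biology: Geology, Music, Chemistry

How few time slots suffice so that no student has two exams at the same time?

3

The cycle Geology-Latin-Calculus-Music-Biology-Geology has odd length 5, so it cannot be 2-colored; at least 3 time slots are needed.
3 time slots suffice: time slot 1 → {Latin, Biology}; time slot 2 → {Geology, Chemistry, Calculus}; time slot 3 → {Music}. Each listed conflict is separated.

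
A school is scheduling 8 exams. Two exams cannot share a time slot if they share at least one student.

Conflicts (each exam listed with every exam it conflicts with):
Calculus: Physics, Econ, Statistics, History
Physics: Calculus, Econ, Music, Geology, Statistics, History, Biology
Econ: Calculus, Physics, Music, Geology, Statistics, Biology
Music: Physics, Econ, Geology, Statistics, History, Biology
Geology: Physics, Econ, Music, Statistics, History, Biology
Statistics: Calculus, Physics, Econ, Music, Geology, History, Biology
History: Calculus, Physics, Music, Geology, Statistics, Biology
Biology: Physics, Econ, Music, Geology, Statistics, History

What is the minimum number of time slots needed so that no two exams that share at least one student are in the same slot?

6

Physics, Music, Geology, Statistics, History, Biology all conflict with each other, so at least 6 time slots are needed.
6 time slots suffice: Calculus=4, Physics=1, Econ=3, Music=4, Geology=5, Statistics=2, History=3, Biology=6. Every pair that conflicts lands in different time slots.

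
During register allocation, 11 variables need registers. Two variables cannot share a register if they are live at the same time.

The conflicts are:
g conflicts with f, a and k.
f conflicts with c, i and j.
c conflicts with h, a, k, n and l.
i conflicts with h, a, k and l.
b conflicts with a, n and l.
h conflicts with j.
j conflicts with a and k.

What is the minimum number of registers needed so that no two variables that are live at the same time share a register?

2

i and k conflict, so at least 2 registers are needed.
A valid assignment using 2 registers: g=1, f=2, c=1, i=1, b=1, h=2, j=1, a=2, k=2, n=2, l=2. Every pair that conflicts lands in different registers.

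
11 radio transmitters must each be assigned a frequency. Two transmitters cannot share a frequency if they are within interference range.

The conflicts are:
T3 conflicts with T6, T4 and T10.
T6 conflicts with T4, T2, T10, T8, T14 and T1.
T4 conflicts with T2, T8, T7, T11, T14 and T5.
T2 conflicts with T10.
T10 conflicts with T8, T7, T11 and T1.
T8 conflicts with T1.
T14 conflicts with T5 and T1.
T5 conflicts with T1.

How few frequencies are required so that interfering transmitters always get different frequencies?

4

T6, T10, T8, T1 pairwise conflict, so at least 4 frequencies are needed.
4 frequencies suffice: T3=3, T6=2, T4=1, T2=3, T10=1, T8=4, T7=2, T11=2, T14=4, T5=2, T1=3. No two conflicting transmitters share a frequency.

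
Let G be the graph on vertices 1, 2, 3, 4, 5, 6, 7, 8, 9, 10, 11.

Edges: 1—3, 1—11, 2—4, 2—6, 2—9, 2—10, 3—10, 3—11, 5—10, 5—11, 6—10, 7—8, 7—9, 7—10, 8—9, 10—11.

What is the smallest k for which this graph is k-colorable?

1, 3, 11 are mutually adjacent, so at least 3 colors are needed.
3 colors suffice: color red → {1, 4, 9, 10}; color blue → {2, 7, 11}; color green → {3, 5, 6, 8}. No two adjacent vertices share a color.

3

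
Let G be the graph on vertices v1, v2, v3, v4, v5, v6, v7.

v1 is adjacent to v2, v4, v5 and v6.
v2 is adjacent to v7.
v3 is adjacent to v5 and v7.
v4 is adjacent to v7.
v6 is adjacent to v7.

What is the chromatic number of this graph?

3

The cycle v7-v4-v1-v5-v3-v7 has odd length 5, so it cannot be 2-colored; at least 3 colors are needed.
A valid assignment using 3 colors: v1=red, v2=blue, v3=blue, v4=blue, v5=green, v6=blue, v7=red. Each edge has distinct colors on its endpoints.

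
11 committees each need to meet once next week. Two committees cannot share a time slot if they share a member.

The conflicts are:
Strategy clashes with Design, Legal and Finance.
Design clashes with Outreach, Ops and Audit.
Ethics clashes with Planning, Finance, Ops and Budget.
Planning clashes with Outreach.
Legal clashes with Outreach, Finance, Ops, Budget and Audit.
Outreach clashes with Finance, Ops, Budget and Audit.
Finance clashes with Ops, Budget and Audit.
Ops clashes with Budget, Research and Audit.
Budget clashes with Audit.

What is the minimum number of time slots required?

Legal, Outreach, Finance, Ops, Budget, Audit are mutually in conflict, so at least 6 time slots are needed.
6 time slots suffice: time slot 1 → {Strategy, Planning, Ops}; time slot 2 → {Ethics, Outreach, Research}; time slot 3 → {Design, Finance}; time slot 4 → {Legal}; time slot 5 → {Budget}; time slot 6 → {Audit}. Each listed conflict is separated.

6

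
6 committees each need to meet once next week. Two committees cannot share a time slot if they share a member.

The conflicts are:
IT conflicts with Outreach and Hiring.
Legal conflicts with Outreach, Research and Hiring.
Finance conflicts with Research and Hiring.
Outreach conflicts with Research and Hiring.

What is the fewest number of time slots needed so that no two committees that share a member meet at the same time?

Legal, Outreach, Hiring all conflict with each other, so at least 3 time slots are needed.
3 time slots suffice: time slot 1 → {Finance, Outreach}; time slot 2 → {Research, Hiring}; time slot 3 → {IT, Legal}. Each listed conflict is separated.

3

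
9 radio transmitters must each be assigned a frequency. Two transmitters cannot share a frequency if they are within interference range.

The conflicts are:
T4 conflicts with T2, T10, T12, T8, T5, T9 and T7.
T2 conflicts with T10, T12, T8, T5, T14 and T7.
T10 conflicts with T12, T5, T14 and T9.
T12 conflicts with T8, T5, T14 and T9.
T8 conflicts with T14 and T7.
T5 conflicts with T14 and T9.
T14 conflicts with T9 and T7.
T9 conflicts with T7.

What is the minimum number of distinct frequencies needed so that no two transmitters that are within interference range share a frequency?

5

T4, T2, T10, T12, T5 are mutually in conflict, so at least 5 frequencies are needed.
Using 5 frequencies: T4=2, T2=1, T10=4, T12=3, T8=4, T5=5, T14=2, T9=1, T7=3. Every pair that conflicts lands in different frequencies.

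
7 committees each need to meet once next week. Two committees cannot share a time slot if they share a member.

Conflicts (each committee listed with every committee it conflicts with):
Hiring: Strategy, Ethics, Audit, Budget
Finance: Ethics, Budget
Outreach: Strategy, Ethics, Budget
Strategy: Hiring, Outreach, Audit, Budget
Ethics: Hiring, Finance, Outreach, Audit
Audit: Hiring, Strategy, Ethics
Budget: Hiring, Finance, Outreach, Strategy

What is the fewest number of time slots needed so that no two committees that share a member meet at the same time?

Hiring, Strategy, Audit all conflict with each other, so at least 3 time slots are needed.
3 time slots suffice: time slot 1 → {Strategy, Ethics}; time slot 2 → {Audit, Budget}; time slot 3 → {Hiring, Finance, Outreach}. Every pair that conflicts lands in different time slots.

3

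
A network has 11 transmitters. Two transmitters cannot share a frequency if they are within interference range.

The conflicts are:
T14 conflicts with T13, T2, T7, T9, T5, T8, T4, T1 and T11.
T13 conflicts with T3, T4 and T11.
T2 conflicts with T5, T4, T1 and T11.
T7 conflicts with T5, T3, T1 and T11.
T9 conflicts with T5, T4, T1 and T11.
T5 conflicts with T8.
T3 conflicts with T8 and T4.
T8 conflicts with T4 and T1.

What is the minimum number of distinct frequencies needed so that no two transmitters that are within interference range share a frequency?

3

T14, T7, T11 pairwise conflict, so at least 3 frequencies are needed.
A valid assignment using 3 frequencies: T14=1, T13=3, T2=3, T7=3, T9=3, T5=2, T3=1, T8=3, T4=2, T1=2, T11=2. No two conflicting transmitters share a frequency.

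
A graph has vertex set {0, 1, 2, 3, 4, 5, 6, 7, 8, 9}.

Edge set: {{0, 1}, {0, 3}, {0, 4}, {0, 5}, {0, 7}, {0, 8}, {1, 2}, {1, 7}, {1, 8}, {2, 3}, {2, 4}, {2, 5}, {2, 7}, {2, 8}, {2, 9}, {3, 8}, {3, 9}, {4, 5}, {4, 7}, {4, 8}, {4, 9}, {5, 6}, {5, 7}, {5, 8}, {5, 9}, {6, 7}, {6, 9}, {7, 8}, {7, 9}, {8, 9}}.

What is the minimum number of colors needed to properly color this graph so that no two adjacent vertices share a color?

2, 4, 5, 7, 8, 9 are mutually adjacent (a clique of size 6), so at least 6 colors are needed.
6 colors suffice: color red → {6, 8}; color blue → {3, 7}; color green → {0, 9}; color yellow → {1, 5}; color purple → {2}; color orange → {4}. Every edge joins two different colors.

6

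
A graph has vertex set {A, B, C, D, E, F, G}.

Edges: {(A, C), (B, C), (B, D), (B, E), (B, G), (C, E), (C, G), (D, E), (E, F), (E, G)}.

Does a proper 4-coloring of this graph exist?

The chromatic number is 4. B, C, E, G are mutually adjacent (a clique of size 4), so at least 4 colors are needed.
4 colors suffice: A=1, B=2, C=3, D=3, E=1, F=2, G=4.
That is already a proper 4-coloring.

Yes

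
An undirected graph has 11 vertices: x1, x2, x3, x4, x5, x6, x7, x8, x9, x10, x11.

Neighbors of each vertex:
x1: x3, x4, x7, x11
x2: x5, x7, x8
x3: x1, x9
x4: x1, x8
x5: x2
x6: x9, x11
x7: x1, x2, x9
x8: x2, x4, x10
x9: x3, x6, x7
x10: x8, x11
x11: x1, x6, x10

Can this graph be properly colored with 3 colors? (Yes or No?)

The chromatic number is 3. The cycle x1-x7-x2-x8-x4-x1 has odd length 5, so it cannot be 2-colored; at least 3 colors are needed.
3 colors suffice: x1=1, x2=1, x3=2, x4=3, x5=2, x6=3, x7=2, x8=2, x9=1, x10=1, x11=2.
That is already a proper 3-coloring.

Yes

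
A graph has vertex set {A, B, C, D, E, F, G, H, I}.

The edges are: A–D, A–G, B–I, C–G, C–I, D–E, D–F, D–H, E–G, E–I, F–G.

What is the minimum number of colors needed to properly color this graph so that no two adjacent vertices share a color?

C and I are adjacent, so at least 2 colors are needed.
2 colors suffice: color 1 → {D, G, I}; color 2 → {A, B, C, E, F, H}. Each edge has distinct colors on its endpoints.

2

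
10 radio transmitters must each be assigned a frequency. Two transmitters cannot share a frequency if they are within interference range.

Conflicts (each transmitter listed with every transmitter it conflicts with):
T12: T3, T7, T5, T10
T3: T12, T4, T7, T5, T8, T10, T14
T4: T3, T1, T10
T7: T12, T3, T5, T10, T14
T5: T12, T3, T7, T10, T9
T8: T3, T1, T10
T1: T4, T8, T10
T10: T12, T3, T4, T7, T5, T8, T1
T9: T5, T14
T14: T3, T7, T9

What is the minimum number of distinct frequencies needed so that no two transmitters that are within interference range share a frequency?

5

T12, T3, T7, T5, T10 pairwise conflict, so at least 5 frequencies are needed.
5 frequencies suffice: frequency 1 → {T10, T14}; frequency 2 → {T3, T1, T9}; frequency 3 → {T4, T7, T8}; frequency 4 → {T5}; frequency 5 → {T12}. No two conflicting transmitters share a frequency.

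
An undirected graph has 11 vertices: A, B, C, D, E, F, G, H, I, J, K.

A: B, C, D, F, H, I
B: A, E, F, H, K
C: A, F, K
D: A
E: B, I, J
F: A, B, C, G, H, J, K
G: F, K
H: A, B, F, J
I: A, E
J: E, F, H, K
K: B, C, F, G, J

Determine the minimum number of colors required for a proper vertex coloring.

4

A, B, F, H are mutually adjacent (a clique of size 4), so at least 4 colors are needed.
4 colors suffice: A=2, B=3, C=3, D=1, E=1, F=1, G=3, H=4, I=3, J=3, K=2. Every edge joins two different colors.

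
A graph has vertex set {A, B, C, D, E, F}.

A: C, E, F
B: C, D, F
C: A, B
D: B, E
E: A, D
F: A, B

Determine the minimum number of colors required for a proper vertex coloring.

The cycle D-B-F-A-E-D has odd length 5, so it cannot be 2-colored; at least 3 colors are needed.
3 colors suffice: A=red, B=red, C=blue, D=green, E=blue, F=blue. Each edge has distinct colors on its endpoints.

3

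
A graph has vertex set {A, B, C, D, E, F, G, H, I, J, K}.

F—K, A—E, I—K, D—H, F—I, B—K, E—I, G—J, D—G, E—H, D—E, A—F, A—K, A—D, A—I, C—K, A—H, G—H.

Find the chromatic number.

4

A, D, E, H form a clique, so at least 4 colors are needed.
4 colors suffice: color red → {A, B, C, G}; color blue → {E, J, K}; color green → {D, I}; color yellow → {F, H}. Every edge joins two different colors.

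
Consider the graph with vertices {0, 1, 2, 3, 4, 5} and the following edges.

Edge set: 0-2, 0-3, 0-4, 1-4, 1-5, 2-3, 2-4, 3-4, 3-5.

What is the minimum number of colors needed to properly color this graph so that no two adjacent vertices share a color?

4

0, 2, 3, 4 are pairwise adjacent (a clique of size 4), so at least 4 colors are needed.
4 colors suffice: 0=green, 1=blue, 2=yellow, 3=blue, 4=red, 5=red. No two adjacent vertices share a color.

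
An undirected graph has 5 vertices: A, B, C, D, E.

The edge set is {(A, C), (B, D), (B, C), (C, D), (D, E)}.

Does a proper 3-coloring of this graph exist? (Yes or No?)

Yes

The chromatic number is 3. B, C, D are mutually adjacent, so at least 3 colors are needed.
3 colors suffice: color 1 → {C, E}; color 2 → {A, D}; color 3 → {B}.
That is already a proper 3-coloring.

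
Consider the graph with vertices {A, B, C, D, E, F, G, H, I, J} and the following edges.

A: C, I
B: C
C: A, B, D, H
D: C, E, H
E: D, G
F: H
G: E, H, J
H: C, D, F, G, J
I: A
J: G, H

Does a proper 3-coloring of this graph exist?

Yes

The chromatic number is 3. C, D, H are mutually adjacent, so at least 3 colors are needed.
3 colors suffice: color 1 → {A, B, E, H}; color 2 → {C, F, G, I}; color 3 → {D, J}.
That is already a proper 3-coloring.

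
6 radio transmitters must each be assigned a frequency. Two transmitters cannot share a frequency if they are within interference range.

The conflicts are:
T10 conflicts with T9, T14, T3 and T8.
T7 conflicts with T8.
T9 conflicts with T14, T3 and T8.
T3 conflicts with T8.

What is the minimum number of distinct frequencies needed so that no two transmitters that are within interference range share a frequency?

4

T10, T9, T3, T8 are mutually in conflict, so at least 4 frequencies are needed.
4 frequencies suffice: frequency 1 → {T10, T7}; frequency 2 → {T14, T8}; frequency 3 → {T9}; frequency 4 → {T3}. No two conflicting transmitters share a frequency.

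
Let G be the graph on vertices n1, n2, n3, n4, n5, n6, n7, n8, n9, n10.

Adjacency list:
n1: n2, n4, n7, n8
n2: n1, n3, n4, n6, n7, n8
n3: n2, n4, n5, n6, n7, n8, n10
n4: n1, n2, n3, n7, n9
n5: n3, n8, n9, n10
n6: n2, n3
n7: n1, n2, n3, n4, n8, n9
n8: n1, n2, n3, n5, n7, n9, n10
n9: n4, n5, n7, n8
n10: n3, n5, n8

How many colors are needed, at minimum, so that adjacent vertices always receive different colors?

n1, n2, n7, n8 are mutually adjacent (a clique of size 4), so at least 4 colors are needed.
4 colors suffice: color 1 → {n4, n6, n8}; color 2 → {n1, n3, n9}; color 3 → {n2, n5}; color 4 → {n7, n10}. No two adjacent vertices share a color.

4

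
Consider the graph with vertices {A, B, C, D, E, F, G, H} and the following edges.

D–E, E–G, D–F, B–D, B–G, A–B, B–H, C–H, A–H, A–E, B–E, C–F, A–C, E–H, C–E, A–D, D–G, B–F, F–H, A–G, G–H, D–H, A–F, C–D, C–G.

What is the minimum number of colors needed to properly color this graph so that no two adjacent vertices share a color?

6

A, B, D, E, G, H are mutually adjacent (a clique of size 6), so at least 6 colors are needed.
One proper 6-coloring: A=3, B=4, C=4, D=2, E=5, F=5, G=6, H=1. Every edge joins two different colors.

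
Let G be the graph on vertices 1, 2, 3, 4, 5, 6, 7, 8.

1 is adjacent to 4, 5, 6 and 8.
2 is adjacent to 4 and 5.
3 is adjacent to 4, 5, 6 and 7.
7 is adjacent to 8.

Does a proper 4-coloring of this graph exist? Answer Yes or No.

The chromatic number is 3. The cycle 3-5-1-8-7-3 has odd length 5, so it cannot be 2-colored; at least 3 colors are needed.
A valid assignment using 3 colors: 1=a, 2=a, 3=a, 4=b, 5=b, 6=b, 7=b, 8=c.
Since 4 ≥ 3, a proper 4-coloring certainly exists.

Yes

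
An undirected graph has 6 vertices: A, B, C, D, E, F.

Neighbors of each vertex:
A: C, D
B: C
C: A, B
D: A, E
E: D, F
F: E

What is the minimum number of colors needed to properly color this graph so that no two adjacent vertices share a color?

D and E are adjacent, so at least 2 colors are needed.
2 colors suffice: color 1 → {A, B, E}; color 2 → {C, D, F}. Every edge joins two different colors.

2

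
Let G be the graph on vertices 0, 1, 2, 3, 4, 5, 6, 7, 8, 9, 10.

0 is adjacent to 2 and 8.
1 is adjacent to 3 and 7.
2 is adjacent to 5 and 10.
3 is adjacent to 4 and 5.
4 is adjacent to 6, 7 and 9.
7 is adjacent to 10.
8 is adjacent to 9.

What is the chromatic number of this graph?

The cycle 2-0-8-9-4-3-5-2 has odd length 7, so it cannot be 2-colored; at least 3 colors are needed.
3 colors suffice: color red → {1, 2, 4, 8}; color blue → {0, 3, 6, 7, 9}; color green → {5, 10}. Every edge joins two different colors.

3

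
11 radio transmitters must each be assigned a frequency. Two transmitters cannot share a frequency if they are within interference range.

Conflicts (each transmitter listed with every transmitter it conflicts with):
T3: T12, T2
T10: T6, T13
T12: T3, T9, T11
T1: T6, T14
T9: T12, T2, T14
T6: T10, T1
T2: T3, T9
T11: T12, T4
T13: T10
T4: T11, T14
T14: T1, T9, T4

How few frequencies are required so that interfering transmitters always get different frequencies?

The cycle T12-T11-T4-T14-T9-T12 has odd length 5, so it cannot be 2-colored; at least 3 frequencies are needed.
3 frequencies suffice: frequency 1 → {T12, T6, T2, T13, T14}; frequency 2 → {T3, T10, T1, T9, T4}; frequency 3 → {T11}. Each listed conflict is separated.

3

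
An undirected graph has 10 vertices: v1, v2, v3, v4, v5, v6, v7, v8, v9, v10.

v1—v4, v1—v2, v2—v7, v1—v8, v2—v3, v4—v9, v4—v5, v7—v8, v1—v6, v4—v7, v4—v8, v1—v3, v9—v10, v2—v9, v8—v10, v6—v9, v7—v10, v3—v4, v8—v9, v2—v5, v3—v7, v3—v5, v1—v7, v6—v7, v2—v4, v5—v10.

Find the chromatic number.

v1, v2, v3, v4, v7 are pairwise adjacent (a clique of size 5), so at least 5 colors are needed.
5 colors suffice: color 1 → {v5, v7, v9}; color 2 → {v4, v6, v10}; color 3 → {v2, v8}; color 4 → {v1}; color 5 → {v3}. No two adjacent vertices share a color.

5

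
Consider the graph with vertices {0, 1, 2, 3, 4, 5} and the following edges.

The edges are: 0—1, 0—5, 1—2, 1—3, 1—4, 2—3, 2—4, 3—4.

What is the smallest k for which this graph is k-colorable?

4

1, 2, 3, 4 form a clique, so at least 4 colors are needed.
4 colors suffice: color red → {1, 5}; color blue → {0, 3}; color green → {4}; color yellow → {2}. No two adjacent vertices share a color.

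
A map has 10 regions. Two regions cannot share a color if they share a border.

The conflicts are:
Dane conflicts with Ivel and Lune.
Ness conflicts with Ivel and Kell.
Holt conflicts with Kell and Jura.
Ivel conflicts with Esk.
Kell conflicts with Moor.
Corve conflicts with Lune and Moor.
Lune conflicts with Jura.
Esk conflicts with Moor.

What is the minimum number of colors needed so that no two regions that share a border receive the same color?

The cycle Kell-Moor-Esk-Ivel-Ness-Kell has odd length 5, so it cannot be 2-colored; at least 3 colors are needed.
One proper 3-coloring: Dane=2, Ness=2, Holt=3, Ivel=1, Kell=1, Corve=3, Lune=1, Esk=3, Jura=2, Moor=2. Every pair that conflicts lands in different colors.

3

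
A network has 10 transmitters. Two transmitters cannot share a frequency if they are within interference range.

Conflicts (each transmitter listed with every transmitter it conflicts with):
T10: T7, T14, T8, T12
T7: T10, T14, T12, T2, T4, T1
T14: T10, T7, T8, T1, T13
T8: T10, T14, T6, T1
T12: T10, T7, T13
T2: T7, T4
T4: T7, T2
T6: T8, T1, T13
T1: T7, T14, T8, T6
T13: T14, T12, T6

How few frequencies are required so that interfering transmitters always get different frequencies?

3

T7, T14, T1 pairwise conflict, so at least 3 frequencies are needed.
3 frequencies suffice: frequency 1 → {T7, T8, T13}; frequency 2 → {T14, T12, T4, T6}; frequency 3 → {T10, T2, T1}. Each listed conflict is separated.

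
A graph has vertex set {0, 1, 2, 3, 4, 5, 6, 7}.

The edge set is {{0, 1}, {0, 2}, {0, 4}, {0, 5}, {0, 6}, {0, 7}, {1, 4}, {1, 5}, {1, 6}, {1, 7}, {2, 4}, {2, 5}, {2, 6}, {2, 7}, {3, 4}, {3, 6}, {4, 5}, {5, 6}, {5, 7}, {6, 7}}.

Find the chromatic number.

0, 1, 5, 6, 7 form a clique, so at least 5 colors are needed.
5 colors suffice: color a → {3, 5}; color b → {0}; color c → {4, 6}; color d → {1, 2}; color e → {7}. No two adjacent vertices share a color.

5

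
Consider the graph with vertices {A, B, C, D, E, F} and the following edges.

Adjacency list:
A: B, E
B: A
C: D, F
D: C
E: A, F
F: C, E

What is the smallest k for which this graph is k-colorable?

A and B are adjacent, so at least 2 colors are needed.
2 colors suffice: color red → {A, D, F}; color blue → {B, C, E}. Every edge joins two different colors.

2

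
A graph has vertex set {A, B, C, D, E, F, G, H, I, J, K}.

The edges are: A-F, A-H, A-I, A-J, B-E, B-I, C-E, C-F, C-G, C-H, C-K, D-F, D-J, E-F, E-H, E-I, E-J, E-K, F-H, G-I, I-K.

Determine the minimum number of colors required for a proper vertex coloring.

4

C, E, F, H are pairwise adjacent (a clique of size 4), so at least 4 colors are needed.
One proper 4-coloring: A=red, B=green, C=blue, D=red, E=red, F=green, G=red, H=yellow, I=blue, J=blue, K=green. Every edge joins two different colors.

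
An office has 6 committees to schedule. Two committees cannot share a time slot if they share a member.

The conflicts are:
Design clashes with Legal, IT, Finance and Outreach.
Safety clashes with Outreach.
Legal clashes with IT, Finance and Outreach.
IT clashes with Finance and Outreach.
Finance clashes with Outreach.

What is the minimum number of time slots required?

Design, Legal, IT, Finance, Outreach are mutually in conflict, so at least 5 time slots are needed.
5 time slots suffice: time slot 1 → {Outreach}; time slot 2 → {Safety, Finance}; time slot 3 → {Legal}; time slot 4 → {Design}; time slot 5 → {IT}. Every pair that conflicts lands in different time slots.

5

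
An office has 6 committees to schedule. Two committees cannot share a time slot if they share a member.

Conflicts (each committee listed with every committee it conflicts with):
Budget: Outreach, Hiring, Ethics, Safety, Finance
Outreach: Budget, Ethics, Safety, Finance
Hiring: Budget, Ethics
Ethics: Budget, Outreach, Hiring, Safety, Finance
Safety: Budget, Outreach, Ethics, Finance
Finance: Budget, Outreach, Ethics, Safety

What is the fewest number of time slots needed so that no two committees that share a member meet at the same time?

Budget, Outreach, Ethics, Safety, Finance are mutually in conflict, so at least 5 time slots are needed.
5 time slots suffice: Budget=2, Outreach=5, Hiring=3, Ethics=1, Safety=3, Finance=4. Every pair that conflicts lands in different time slots.

5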